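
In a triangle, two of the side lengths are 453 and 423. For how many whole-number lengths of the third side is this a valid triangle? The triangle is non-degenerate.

The triangle inequality gives |453 − 423| < c < 453 + 423, i.e. 30 < c < 876.
So c can be any integer from 31 to 875: 845 values.

845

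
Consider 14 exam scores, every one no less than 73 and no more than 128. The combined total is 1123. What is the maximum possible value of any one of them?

128

Maximizing one value means minimizing the remaining 13.
The other 13 contribute at least 13 × 73 = 949, leaving at most 1123 − 949 = 174.
But each score is capped at 128, so the maximum is 128.
Achievable: one at 128 and the other 13 totalling 995, which fits since 13 × 73 ≤ 995 ≤ 13 × 128.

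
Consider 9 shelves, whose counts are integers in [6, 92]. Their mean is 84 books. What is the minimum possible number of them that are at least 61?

The total is 9 × 84 = 756.
Each value short of 61 is at most 60, costing at least 92 − 60 = 32 against the maximum total of 828.
We can afford to lose at most 828 − 756 = 72, so at most ⌊72/32⌋ = 2 fall short, and at least 7 are ≥ 61.
Exactly 7 works: 7 values at 92 and 2 at 60 total 764; lower one of the high values by 8 (still ≥ 61) to hit 756.

7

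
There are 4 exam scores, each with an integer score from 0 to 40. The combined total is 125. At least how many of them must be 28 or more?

2

If only k of them are at least 28, the other 4 − k are at most 27, so the total is at most k·40 + (4 − k)·27.
This must reach 125, so k·40 + (4 − k)·27 ≥ 125, giving k ≥ 2.
Exactly 2 works: 2 values at 40 and 2 at 27 total 134; lower one of the high values by 9 (still ≥ 28) to hit 125.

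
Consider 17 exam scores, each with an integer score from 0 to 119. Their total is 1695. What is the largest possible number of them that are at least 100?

16

Suppose k of them are at least 100. Those contribute at least 100 each and the other 17 − k at least 0 each.
So the total is at least 100k + 0(17 − k) = 0 + 100k. This must be ≤ 1695, giving k ≤ 16.
k = 16 is achieved by 16 values at 100 and 1 at 0, total 1600; add 95 to one value (staying below 100) to reach 1695.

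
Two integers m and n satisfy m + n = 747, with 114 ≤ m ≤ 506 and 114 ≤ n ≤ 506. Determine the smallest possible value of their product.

121946

Since m + n is fixed, pushing one of them to its bound minimizes the product.
At the endpoint m = 241, n = 747 − 241 = 506, so mn = 241 × 506 = 121946.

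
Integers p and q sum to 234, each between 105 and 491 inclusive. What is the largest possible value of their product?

For a fixed sum, the product pq is largest when p and q are as close as possible.
Taking p = 117 and q = 117 (both in [105, 491]) gives pq = 13689.

13689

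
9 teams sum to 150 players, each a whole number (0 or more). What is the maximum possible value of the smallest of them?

16

If every one of the 9 were at least 17, the total would be at least 9 × 17 = 153 > 150.
Achievable: 3 of them at 16 and 6 at 17 total 150.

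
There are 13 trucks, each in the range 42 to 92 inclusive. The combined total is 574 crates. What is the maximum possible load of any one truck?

To make one truck as large as possible, make the other 12 as small as possible.
The other 12 contribute at least 12 × 42 = 504, leaving at most 574 − 504 = 70.
Since 70 ≤ 92, this is achievable: one at 70 and 12 at 42.

70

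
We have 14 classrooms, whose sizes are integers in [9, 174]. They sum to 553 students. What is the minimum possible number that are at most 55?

5

If only k of them are at most 55, the other 14 − k are at least 56, so the total is at least (14 − k)·56 + k·9.
This is ≤ 553, so (14 − k)·56 + 9k ≤ 553, which gives k ≥ 5.
Exactly 5 works: 5 values at 9 and 9 at 56 total 549; raise one of the low values by 4 (still ≤ 55) to hit 553.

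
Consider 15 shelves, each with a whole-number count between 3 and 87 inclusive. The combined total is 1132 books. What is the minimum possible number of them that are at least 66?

8

If only k of them are at least 66, the other 15 − k are at most 65, so the total is at most k·87 + (15 − k)·65.
This must reach 1132, so k·87 + (15 − k)·65 ≥ 1132, giving k ≥ 8.
Exactly 8 works: 8 values at 87 and 7 at 65 total 1151; lower one of the high values by 19 (still ≥ 66) to hit 1132.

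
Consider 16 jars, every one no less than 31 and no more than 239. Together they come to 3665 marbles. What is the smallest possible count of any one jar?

To make one jar as small as possible, make the other 15 as large as possible.
The other 15 contribute at most 15 × 239 = 3585, leaving at least 3665 − 3585 = 80.
Since 80 ≥ 31, this is achievable: one at 80 and 15 at 239.

80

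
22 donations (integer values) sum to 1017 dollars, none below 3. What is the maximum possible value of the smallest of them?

46

The average is 1017/22 < 47, so some value is ≤ 46.
Equality holds with 17 values of 46 and 5 values of 47.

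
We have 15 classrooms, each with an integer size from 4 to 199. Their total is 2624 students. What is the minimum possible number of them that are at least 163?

If only k of them are at least 163, the other 15 − k are at most 162, so the total is at most k·199 + (15 − k)·162.
This must reach 2624, so k·199 + (15 − k)·162 ≥ 2624, giving k ≥ 6.
Exactly 6 works: 6 values at 199 and 9 at 162 total 2652; lower one of the high values by 28 (still ≥ 163) to hit 2624.

6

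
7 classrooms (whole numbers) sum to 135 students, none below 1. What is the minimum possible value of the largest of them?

20

The 7 values sum to 135, so their maximum is at least ⌈135/7⌉ = 20.
Equality holds with 2 values of 20 and 5 values of 19.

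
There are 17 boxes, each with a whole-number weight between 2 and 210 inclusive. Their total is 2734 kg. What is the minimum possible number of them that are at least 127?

8

If only k of them are at least 127, the other 17 − k are at most 126, so the total is at most k·210 + (17 − k)·126.
This must reach 2734, so k·210 + (17 − k)·126 ≥ 2734, giving k ≥ 8.
Exactly 8 works: 8 values at 210 and 9 at 126 total 2814; lower one of the high values by 80 (still ≥ 127) to hit 2734.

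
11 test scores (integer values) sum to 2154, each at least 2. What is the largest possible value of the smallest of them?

The 11 values sum to 2154, so their minimum is at most ⌊2154/11⌋ = 195.
Achievable: 2 of them at 195 and 9 at 196 total 2154.

195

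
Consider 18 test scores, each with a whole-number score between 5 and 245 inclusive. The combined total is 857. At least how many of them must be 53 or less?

Let j be the number exceeding 53. Then the total is ≥ 54·j + 5·(18 − j) = 90 + 49j.
So 49j ≤ 767 and j ≤ 15; hence at least 18 − 15 = 3 are ≤ 53.
Exactly 3 works: 3 values at 5 and 15 at 54 total 825; raise one of the low values by 32 (still ≤ 53) to hit 857.

3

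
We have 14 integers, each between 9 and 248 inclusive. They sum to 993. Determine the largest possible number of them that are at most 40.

Suppose k of them are at most 40. Those contribute at most 40 each and the rest at most 248 each.
So the total is at most 40k + 248(14 − k) = 3472 − 208k. This must still be ≥ 993, so k ≤ 11.
k = 11 is achieved by 11 values at 40 and 3 at 248, total 1184; lower one of the 248's by 191 (still > 40) to reach 993.

11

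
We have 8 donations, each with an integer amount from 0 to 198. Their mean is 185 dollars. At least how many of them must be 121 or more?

7

The total is 8 × 185 = 1480.
Suppose at most 8 − j of them reach 121; then j values are ≤ 120 and the rest ≤ 198.
The total is then ≤ 120·j + 198·(8 − j) = 1584 − 78j. For this to be ≥ 1480 we need j ≤ 1, so at least 8 − 1 = 7 must reach 121.
Exactly 7 works: 7 values at 198 and 1 at 120 total 1506; lower one of the high values by 26 (still ≥ 121) to hit 1480.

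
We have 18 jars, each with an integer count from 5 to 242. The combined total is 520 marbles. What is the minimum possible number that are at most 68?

Let j be the number exceeding 68. Then the total is ≥ 69·j + 5·(18 − j) = 90 + 64j.
So 64j ≤ 430 and j ≤ 6; hence at least 18 − 6 = 12 are ≤ 68.
Exactly 12 works: 12 values at 5 and 6 at 69 total 474; raise one of the low values by 46 (still ≤ 68) to hit 520.

12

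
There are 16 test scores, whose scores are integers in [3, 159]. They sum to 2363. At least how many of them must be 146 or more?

Each value short of 146 is at most 145, costing at least 159 − 145 = 14 against the maximum total of 2544.
We can afford to lose at most 2544 − 2363 = 181, so at most ⌊181/14⌋ = 12 fall short, and at least 4 are ≥ 146.
Exactly 4 works: 4 values at 159 and 12 at 145 total 2376; lower one of the high values by 13 (still ≥ 146) to hit 2363.

4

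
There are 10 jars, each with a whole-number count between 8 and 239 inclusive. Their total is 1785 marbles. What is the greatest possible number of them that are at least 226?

With k values at 226 or above and the rest at least 8, the sum is at least 80 + 218k.
Since the sum is 1785, we need 218k ≤ 1705, i.e. k ≤ 7.
k = 7 is achieved by 7 values at 226 and 3 at 8, total 1606; add 179 to one value (staying below 226) to reach 1785.

7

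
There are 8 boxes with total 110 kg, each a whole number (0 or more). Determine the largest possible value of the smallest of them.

The 8 values sum to 110, so their minimum is at most ⌊110/8⌋ = 13.
Equality holds with 2 values of 13 and 6 values of 14.

13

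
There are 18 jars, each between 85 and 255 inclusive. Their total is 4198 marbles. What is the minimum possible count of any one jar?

85

To make one jar as small as possible, make the other 17 as large as possible.
The other 17 can take up 17 × 255 = 4335 ≥ 4198 − 85, so one jar can sit at its floor of 85.
Achievable: one at 85 and the other 17 totalling 4113, which fits since 17 × 85 ≤ 4113 ≤ 17 × 255.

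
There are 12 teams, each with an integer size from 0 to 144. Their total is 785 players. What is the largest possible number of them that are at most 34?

Suppose k of them are at most 34. Those contribute at most 34 each and the rest at most 144 each.
So the total is at most 34k + 144(12 − k) = 1728 − 110k. This must still be ≥ 785, so k ≤ 8.
k = 8 is achieved by 8 values at 34 and 4 at 144, total 848; lower one of the 144's by 63 (still > 34) to reach 785.

8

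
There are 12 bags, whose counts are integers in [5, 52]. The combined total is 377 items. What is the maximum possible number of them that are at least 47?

7

If k of the values are ≥ 47, the total is ≥ 47k + 5(12 − k).
Setting 47k + 5(12 − k) ≤ 377 gives 42k ≤ 317, so k ≤ 7.
k = 7 is achieved by 7 values at 47 and 5 at 5, total 354; add 23 to one value (staying below 47) to reach 377.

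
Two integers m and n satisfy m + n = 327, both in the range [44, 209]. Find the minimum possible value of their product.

For a fixed sum, mn is smallest when m and n are as far apart as possible.
At the endpoint m = 118, n = 327 − 118 = 209, so mn = 118 × 209 = 24662.

24662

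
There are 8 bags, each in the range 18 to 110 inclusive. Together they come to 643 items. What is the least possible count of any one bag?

Minimizing one value means maximizing the remaining 7.
The other 7 can take up 7 × 110 = 770 ≥ 643 − 18, so one bag can sit at its floor of 18.
Achievable: one at 18 and the other 7 totalling 625, which fits since 7 × 18 ≤ 625 ≤ 7 × 110.

18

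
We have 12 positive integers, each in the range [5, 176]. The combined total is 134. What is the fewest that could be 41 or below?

Each value above 41 is at least 42, contributing at least 42 − 5 = 37 above the floor 5.
The sum exceeds the floor total 60 by 74, so at most ⌊74/37⌋ = 2 exceed 41, and at least 10 are ≤ 41.
Exactly 10 works: 10 values at 5 and 2 at 42 total 134.

10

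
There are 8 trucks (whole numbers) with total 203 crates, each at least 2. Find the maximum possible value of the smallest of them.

25

The average is 203/8 < 26, so some value is ≤ 25.
Taking 5 copies of 25 and 3 copies of 26 gives exactly 203, so 25 is attained.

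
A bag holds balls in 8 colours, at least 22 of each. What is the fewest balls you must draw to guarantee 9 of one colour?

You could draw 8 of every colour without reaching 9 of any — 64 in all.
One more forces 9 of some colour, so 64 + 1 = 65.

65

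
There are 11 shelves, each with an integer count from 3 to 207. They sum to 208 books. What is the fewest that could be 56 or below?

8

Let j be the number exceeding 56. Then the total is ≥ 57·j + 3·(11 − j) = 33 + 54j.
So 54j ≤ 175 and j ≤ 3; hence at least 11 − 3 = 8 are ≤ 56.
Exactly 8 works: 8 values at 3 and 3 at 57 total 195; raise one of the low values by 13 (still ≤ 56) to hit 208.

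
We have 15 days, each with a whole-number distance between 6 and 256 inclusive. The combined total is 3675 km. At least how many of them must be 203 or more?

12

Each value short of 203 is at most 202, costing at least 256 − 202 = 54 against the maximum total of 3840.
We can afford to lose at most 3840 − 3675 = 165, so at most ⌊165/54⌋ = 3 fall short, and at least 12 are ≥ 203.
Exactly 12 works: 12 values at 256 and 3 at 202 total 3678; lower one of the high values by 3 (still ≥ 203) to hit 3675.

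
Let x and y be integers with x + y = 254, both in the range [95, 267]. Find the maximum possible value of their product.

With x + y fixed, xy peaks when the two are closest together.
Taking x = 127 and y = 127 (both in [95, 267]) gives xy = 16129.

16129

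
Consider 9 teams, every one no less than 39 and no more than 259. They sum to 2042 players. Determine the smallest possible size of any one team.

Minimizing one value means maximizing the remaining 8.
The other 8 can take up 8 × 259 = 2072 ≥ 2042 − 39, so one team can sit at its floor of 39.
Achievable: one at 39 and the other 8 totalling 2003, which fits since 8 × 39 ≤ 2003 ≤ 8 × 259.

39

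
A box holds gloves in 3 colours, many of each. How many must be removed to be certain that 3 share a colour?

You could draw 2 of every colour without reaching 3 of any — 6 in all.
One more forces 3 of some colour, so 6 + 1 = 7.

7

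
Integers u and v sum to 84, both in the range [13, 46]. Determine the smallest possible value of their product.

1748

For a fixed sum, uv is smallest when u and v are as far apart as possible.
The extreme feasible split is u = 38, v = 46, giving uv = 1748.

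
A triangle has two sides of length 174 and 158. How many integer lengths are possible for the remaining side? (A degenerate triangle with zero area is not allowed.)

The triangle inequality gives |174 − 158| < c < 174 + 158, i.e. 16 < c < 332.
So c can be any integer from 17 to 331: 315 values.

315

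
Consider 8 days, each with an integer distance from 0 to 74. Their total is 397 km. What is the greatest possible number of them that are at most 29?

Suppose k of them are at most 29. Those contribute at most 29 each and the rest at most 74 each.
So the total is at most 29k + 74(8 − k) = 592 − 45k. This must still be ≥ 397, so k ≤ 4.
k = 4 is achieved by 4 values at 29 and 4 at 74, total 412; lower one of the 74's by 15 (still > 29) to reach 397.

4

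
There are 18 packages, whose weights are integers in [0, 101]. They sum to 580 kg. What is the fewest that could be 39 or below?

Let j be the number exceeding 39. Then the total is ≥ 40·j + 0·(18 − j) = 0 + 40j.
So 40j ≤ 580 and j ≤ 14; hence at least 18 − 14 = 4 are ≤ 39.
Exactly 4 works: 4 values at 0 and 14 at 40 total 560; raise one of the low values by 20 (still ≤ 39) to hit 580.

4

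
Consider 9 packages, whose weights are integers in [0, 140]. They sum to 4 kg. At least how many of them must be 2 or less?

If only k of them are at most 2, the other 9 − k are at least 3, so the total is at least (9 − k)·3 + k·0.
This is ≤ 4, so (9 − k)·3 + 0k ≤ 4, which gives k ≥ 8.
Exactly 8 works: 8 values at 0 and 1 at 3 total 3; raise one of the low values by 1 (still ≤ 2) to hit 4.

8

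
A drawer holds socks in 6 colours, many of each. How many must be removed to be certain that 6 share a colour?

31

In the worst case you draw 5 of each of the 6 colours: 6 × 5 = 30.
One more forces 6 of some colour, so 30 + 1 = 31.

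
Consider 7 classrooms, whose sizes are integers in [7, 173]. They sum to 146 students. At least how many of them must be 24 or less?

Each value above 24 is at least 25, contributing at least 25 − 7 = 18 above the floor 7.
The sum exceeds the floor total 49 by 97, so at most ⌊97/18⌋ = 5 exceed 24, and at least 2 are ≤ 24.
Exactly 2 works: 2 values at 7 and 5 at 25 total 139; raise one of the low values by 7 (still ≤ 24) to hit 146.

2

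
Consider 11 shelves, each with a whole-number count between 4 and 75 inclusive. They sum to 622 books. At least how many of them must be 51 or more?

Each value short of 51 is at most 50, costing at least 75 − 50 = 25 against the maximum total of 825.
We can afford to lose at most 825 − 622 = 203, so at most ⌊203/25⌋ = 8 fall short, and at least 3 are ≥ 51.
Exactly 3 works: 3 values at 75 and 8 at 50 total 625; lower one of the high values by 3 (still ≥ 51) to hit 622.

3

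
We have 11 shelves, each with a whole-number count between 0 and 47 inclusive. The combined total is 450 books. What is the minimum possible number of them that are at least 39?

Each value short of 39 is at most 38, costing at least 47 − 38 = 9 against the maximum total of 517.
We can afford to lose at most 517 − 450 = 67, so at most ⌊67/9⌋ = 7 fall short, and at least 4 are ≥ 39.
Exactly 4 works: 4 values at 47 and 7 at 38 total 454; lower one of the high values by 4 (still ≥ 39) to hit 450.

4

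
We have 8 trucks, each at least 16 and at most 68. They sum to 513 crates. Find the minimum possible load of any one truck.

To make one truck as small as possible, make the other 7 as large as possible.
The other 7 contribute at most 7 × 68 = 476, leaving at least 513 − 476 = 37.
Since 37 ≥ 16, this is achievable: one at 37 and 7 at 68.

37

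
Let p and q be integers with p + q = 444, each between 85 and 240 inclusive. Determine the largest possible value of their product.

49284

pq = p(444 − p) is maximized when p is as near 444/2 as the bounds allow.
Taking p = 222 and q = 222 (both in [85, 240]) gives pq = 49284.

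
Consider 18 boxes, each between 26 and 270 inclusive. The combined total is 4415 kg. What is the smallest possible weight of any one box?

To make one box as small as possible, make the other 17 as large as possible.
The other 17 can take up 17 × 270 = 4590 ≥ 4415 − 26, so one box can sit at its floor of 26.
Achievable: one at 26 and the other 17 totalling 4389, which fits since 17 × 26 ≤ 4389 ≤ 17 × 270.

26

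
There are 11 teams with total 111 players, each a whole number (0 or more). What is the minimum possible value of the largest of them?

11

Some value must be at least ⌈111/11⌉ = 11, since 11 × 10 = 110 < 111.
Achievable: 1 of them at 11 and 10 at 10 total 111.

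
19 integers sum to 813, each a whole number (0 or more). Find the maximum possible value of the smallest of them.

42

The 19 values sum to 813, so their minimum is at most ⌊813/19⌋ = 42.
Equality holds with 4 values of 42 and 15 values of 43.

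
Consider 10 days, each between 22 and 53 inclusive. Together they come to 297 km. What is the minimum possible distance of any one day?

22

To make one day as small as possible, make the other 9 as large as possible.
The other 9 can take up 9 × 53 = 477 ≥ 297 − 22, so one day can sit at its floor of 22.
Achievable: one at 22 and the other 9 totalling 275, which fits since 9 × 22 ≤ 275 ≤ 9 × 53.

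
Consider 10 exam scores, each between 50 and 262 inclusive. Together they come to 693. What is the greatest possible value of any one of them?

243

To make one score as large as possible, make the other 9 as small as possible.
The other 9 contribute at least 9 × 50 = 450, leaving at most 693 − 450 = 243.
Since 243 ≤ 262, this is achievable: one at 243 and 9 at 50.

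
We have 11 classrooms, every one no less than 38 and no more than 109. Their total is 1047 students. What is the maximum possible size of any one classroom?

To make one classroom as large as possible, make the other 10 as small as possible.
The other 10 contribute at least 10 × 38 = 380, leaving at most 1047 − 380 = 667.
But each classroom is capped at 109, so the maximum is 109.
Achievable: one at 109 and the other 10 totalling 938, which fits since 10 × 38 ≤ 938 ≤ 10 × 109.

109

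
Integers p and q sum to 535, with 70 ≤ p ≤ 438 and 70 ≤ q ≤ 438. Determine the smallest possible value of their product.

42486

For a fixed sum, pq is smallest when p and q are as far apart as possible.
The extreme feasible split is p = 97, q = 438, giving pq = 42486.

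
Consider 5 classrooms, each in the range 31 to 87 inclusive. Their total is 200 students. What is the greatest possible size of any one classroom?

To make one classroom as large as possible, make the other 4 as small as possible.
The other 4 contribute at least 4 × 31 = 124, leaving at most 200 − 124 = 76.
Since 76 ≤ 87, this is achievable: one at 76 and 4 at 31.

76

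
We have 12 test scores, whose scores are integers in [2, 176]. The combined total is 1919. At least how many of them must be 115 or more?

Each value short of 115 is at most 114, costing at least 176 − 114 = 62 against the maximum total of 2112.
We can afford to lose at most 2112 − 1919 = 193, so at most ⌊193/62⌋ = 3 fall short, and at least 9 are ≥ 115.
Exactly 9 works: 9 values at 176 and 3 at 114 total 1926; lower one of the high values by 7 (still ≥ 115) to hit 1919.

9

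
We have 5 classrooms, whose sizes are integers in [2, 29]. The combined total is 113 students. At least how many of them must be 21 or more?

Suppose at most 5 − j of them reach 21; then j values are ≤ 20 and the rest ≤ 29.
The total is then ≤ 20·j + 29·(5 − j) = 145 − 9j. For this to be ≥ 113 we need j ≤ 3, so at least 5 − 3 = 2 must reach 21.
Exactly 2 works: 2 values at 29 and 3 at 20 total 118; lower one of the high values by 5 (still ≥ 21) to hit 113.

2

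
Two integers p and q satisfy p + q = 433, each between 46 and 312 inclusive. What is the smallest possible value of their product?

37752

Since p + q is fixed, pushing one of them to its bound minimizes the product.
At the endpoint p = 121, q = 433 − 121 = 312, so pq = 121 × 312 = 37752.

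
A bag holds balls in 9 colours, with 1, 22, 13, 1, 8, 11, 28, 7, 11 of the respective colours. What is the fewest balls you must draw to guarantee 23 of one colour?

97

In the worst case you take as many as possible of each colour without reaching 23: 1 + 22 + 13 + 1 + 8 + 11 + 22 + 7 + 11 = 96.
The next one must give 23 of some colour, so 96 + 1 = 97.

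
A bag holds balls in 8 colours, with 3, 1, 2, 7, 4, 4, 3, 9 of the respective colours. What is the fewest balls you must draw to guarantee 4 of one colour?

22

In the worst case you take as many as possible of each colour without reaching 4: 3 + 1 + 2 + 3 + 3 + 3 + 3 + 3 = 21.
The next one must give 4 of some colour, so 21 + 1 = 22.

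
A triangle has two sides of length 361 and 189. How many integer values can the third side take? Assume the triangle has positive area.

377

The triangle inequality gives |361 − 189| < c < 361 + 189, i.e. 172 < c < 550.
So c can be any integer from 173 to 549: 377 values.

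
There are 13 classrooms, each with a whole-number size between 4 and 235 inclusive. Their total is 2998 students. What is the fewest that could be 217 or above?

If only k of them are at least 217, the other 13 − k are at most 216, so the total is at most k·235 + (13 − k)·216.
This must reach 2998, so k·235 + (13 − k)·216 ≥ 2998, giving k ≥ 10.
Exactly 10 works: 10 values at 235 and 3 at 216 total 2998.

10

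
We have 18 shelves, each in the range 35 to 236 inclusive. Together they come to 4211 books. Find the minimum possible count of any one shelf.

199

Minimizing one value means maximizing the remaining 17.
The other 17 contribute at most 17 × 236 = 4012, leaving at least 4211 − 4012 = 199.
Since 199 ≥ 35, this is achievable: one at 199 and 17 at 236.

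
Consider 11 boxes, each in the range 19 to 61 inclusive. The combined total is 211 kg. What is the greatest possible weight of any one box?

Maximizing one value means minimizing the remaining 10.
The other 10 contribute at least 10 × 19 = 190, leaving at most 211 − 190 = 21.
Since 21 ≤ 61, this is achievable: one at 21 and 10 at 19.

21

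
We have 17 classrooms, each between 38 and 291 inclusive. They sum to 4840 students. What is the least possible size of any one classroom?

184

To make one classroom as small as possible, make the other 16 as large as possible.
The other 16 contribute at most 16 × 291 = 4656, leaving at least 4840 − 4656 = 184.
Since 184 ≥ 38, this is achievable: one at 184 and 16 at 291.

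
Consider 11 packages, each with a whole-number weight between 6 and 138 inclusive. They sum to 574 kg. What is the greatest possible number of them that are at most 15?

7

Each value at 15 or below falls at least 138 − 15 = 123 short of the ceiling 138.
The ceiling total is 11 × 138 = 1518, and we need 574, so at most ⌊(1518 − 574)/123⌋ = 7 can be that low.
k = 7 is achieved by 7 values at 15 and 4 at 138, total 657; lower one of the 138's by 83 (still > 15) to reach 574.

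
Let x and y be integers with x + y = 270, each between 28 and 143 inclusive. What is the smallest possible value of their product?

18161

For a fixed sum, xy is smallest when x and y are as far apart as possible.
The extreme feasible split is x = 127, y = 143, giving xy = 18161.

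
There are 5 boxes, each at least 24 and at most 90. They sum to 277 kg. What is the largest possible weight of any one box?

Maximizing one value means minimizing the remaining 4.
The other 4 contribute at least 4 × 24 = 96, leaving at most 277 − 96 = 181.
But each box is capped at 90, so the maximum is 90.
Achievable: one at 90 and the other 4 totalling 187, which fits since 4 × 24 ≤ 187 ≤ 4 × 90.

90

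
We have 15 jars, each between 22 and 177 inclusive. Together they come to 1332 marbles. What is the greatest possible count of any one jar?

To make one jar as large as possible, make the other 14 as small as possible.
The other 14 contribute at least 14 × 22 = 308, leaving at most 1332 − 308 = 1024.
But each jar is capped at 177, so the maximum is 177.
Achievable: one at 177 and the other 14 totalling 1155, which fits since 14 × 22 ≤ 1155 ≤ 14 × 177.

177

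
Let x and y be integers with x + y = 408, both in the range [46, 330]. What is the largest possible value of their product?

For a fixed sum, the product xy is largest when x and y are as close as possible.
Taking x = 204 and y = 204 (both in [46, 330]) gives xy = 41616.

41616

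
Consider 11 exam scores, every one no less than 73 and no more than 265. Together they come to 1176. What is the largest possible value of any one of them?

Maximizing one value means minimizing the remaining 10.
The other 10 contribute at least 10 × 73 = 730, leaving at most 1176 − 730 = 446.
But each score is capped at 265, so the maximum is 265.
Achievable: one at 265 and the other 10 totalling 911, which fits since 10 × 73 ≤ 911 ≤ 10 × 265.

265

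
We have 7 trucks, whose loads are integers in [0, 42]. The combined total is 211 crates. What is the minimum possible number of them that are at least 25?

3

If only k of them are at least 25, the other 7 − k are at most 24, so the total is at most k·42 + (7 − k)·24.
This must reach 211, so k·42 + (7 − k)·24 ≥ 211, giving k ≥ 3.
Exactly 3 works: 3 values at 42 and 4 at 24 total 222; lower one of the high values by 11 (still ≥ 25) to hit 211.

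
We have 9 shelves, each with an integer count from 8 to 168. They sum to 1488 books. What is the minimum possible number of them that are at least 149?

Suppose at most 9 − j of them reach 149; then j values are ≤ 148 and the rest ≤ 168.
The total is then ≤ 148·j + 168·(9 − j) = 1512 − 20j. For this to be ≥ 1488 we need j ≤ 1, so at least 9 − 1 = 8 must reach 149.
Exactly 8 works: 8 values at 168 and 1 at 148 total 1492; lower one of the high values by 4 (still ≥ 149) to hit 1488.

8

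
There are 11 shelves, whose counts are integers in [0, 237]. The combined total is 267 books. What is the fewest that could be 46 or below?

Each value above 46 is at least 47, contributing at least 47 − 0 = 47 above the floor 0.
The sum exceeds the floor total 0 by 267, so at most ⌊267/47⌋ = 5 exceed 46, and at least 6 are ≤ 46.
Exactly 6 works: 6 values at 0 and 5 at 47 total 235; raise one of the low values by 32 (still ≤ 46) to hit 267.

6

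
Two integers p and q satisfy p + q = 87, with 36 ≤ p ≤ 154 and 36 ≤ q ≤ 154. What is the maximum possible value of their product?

1892

With p + q fixed, pq peaks when the two are closest together.
Taking p = 43 and q = 44 (both in [36, 154]) gives pq = 1892.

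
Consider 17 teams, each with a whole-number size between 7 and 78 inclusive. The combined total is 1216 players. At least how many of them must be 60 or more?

12

Each value short of 60 is at most 59, costing at least 78 − 59 = 19 against the maximum total of 1326.
We can afford to lose at most 1326 − 1216 = 110, so at most ⌊110/19⌋ = 5 fall short, and at least 12 are ≥ 60.
Exactly 12 works: 12 values at 78 and 5 at 59 total 1231; lower one of the high values by 15 (still ≥ 60) to hit 1216.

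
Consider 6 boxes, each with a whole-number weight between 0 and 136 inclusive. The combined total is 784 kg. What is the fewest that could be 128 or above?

Each value short of 128 is at most 127, costing at least 136 − 127 = 9 against the maximum total of 816.
We can afford to lose at most 816 − 784 = 32, so at most ⌊32/9⌋ = 3 fall short, and at least 3 are ≥ 128.
Exactly 3 works: 3 values at 136 and 3 at 127 total 789; lower one of the high values by 5 (still ≥ 128) to hit 784.

3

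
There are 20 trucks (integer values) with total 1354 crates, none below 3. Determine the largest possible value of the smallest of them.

67

If every one of the 20 were at least 68, the total would be at least 20 × 68 = 1360 > 1354.
Equality holds with 6 values of 67 and 14 values of 68.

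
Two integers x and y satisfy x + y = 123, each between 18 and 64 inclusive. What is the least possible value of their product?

3776

Since x + y is fixed, pushing one of them to its bound minimizes the product.
At the endpoint x = 59, y = 123 − 59 = 64, so xy = 59 × 64 = 3776.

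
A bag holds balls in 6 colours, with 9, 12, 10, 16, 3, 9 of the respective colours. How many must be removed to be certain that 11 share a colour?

52

In the worst case you take as many as possible of each colour without reaching 11: 9 + 10 + 10 + 10 + 3 + 9 = 51.
The next one must give 11 of some colour, so 51 + 1 = 52.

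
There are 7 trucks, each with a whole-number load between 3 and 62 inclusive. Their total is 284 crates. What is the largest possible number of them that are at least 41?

6

Suppose k of them are at least 41. Those contribute at least 41 each and the other 7 − k at least 3 each.
So the total is at least 41k + 3(7 − k) = 21 + 38k. This must be ≤ 284, giving k ≤ 6.
k = 6 is achieved by 6 values at 41 and 1 at 3, total 249; add 35 to one value (staying below 41) to reach 284.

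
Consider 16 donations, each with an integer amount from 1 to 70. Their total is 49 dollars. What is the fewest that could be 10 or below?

13

Each value above 10 is at least 11, contributing at least 11 − 1 = 10 above the floor 1.
The sum exceeds the floor total 16 by 33, so at most ⌊33/10⌋ = 3 exceed 10, and at least 13 are ≤ 10.
Exactly 13 works: 13 values at 1 and 3 at 11 total 46; raise one of the low values by 3 (still ≤ 10) to hit 49.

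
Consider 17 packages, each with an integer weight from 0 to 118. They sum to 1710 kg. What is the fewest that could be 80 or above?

10

If only k of them are at least 80, the other 17 − k are at most 79, so the total is at most k·118 + (17 − k)·79.
This must reach 1710, so k·118 + (17 − k)·79 ≥ 1710, giving k ≥ 10.
Exactly 10 works: 10 values at 118 and 7 at 79 total 1733; lower one of the high values by 23 (still ≥ 80) to hit 1710.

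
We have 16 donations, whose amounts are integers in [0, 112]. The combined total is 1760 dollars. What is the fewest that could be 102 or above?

Suppose at most 16 − j of them reach 102; then j values are ≤ 101 and the rest ≤ 112.
The total is then ≤ 101·j + 112·(16 − j) = 1792 − 11j. For this to be ≥ 1760 we need j ≤ 2, so at least 16 − 2 = 14 must reach 102.
Exactly 14 works: 14 values at 112 and 2 at 101 total 1770; lower one of the high values by 10 (still ≥ 102) to hit 1760.

14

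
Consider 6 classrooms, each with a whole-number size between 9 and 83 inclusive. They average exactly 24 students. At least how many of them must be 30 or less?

2

The total is 6 × 24 = 144.
Let j be the number exceeding 30. Then the total is ≥ 31·j + 9·(6 − j) = 54 + 22j.
So 22j ≤ 90 and j ≤ 4; hence at least 6 − 4 = 2 are ≤ 30.
Exactly 2 works: 2 values at 9 and 4 at 31 total 142; raise one of the low values by 2 (still ≤ 30) to hit 144.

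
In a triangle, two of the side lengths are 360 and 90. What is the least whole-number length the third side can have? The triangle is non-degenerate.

The third side must exceed |360 − 90| = 270.
The smallest integer above 270 is 271.

271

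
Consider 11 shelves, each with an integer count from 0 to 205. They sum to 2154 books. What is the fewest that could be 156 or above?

Suppose at most 11 − j of them reach 156; then j values are ≤ 155 and the rest ≤ 205.
The total is then ≤ 155·j + 205·(11 − j) = 2255 − 50j. For this to be ≥ 2154 we need j ≤ 2, so at least 11 − 2 = 9 must reach 156.
Exactly 9 works: 9 values at 205 and 2 at 155 total 2155; lower one of the high values by 1 (still ≥ 156) to hit 2154.

9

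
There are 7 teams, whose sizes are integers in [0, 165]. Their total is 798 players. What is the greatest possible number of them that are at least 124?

6

If k of the values are ≥ 124, the total is ≥ 124k + 0(7 − k).
Setting 124k + 0(7 − k) ≤ 798 gives 124k ≤ 798, so k ≤ 6.
k = 6 is achieved by 6 values at 124 and 1 at 0, total 744; add 54 to one value (staying below 124) to reach 798.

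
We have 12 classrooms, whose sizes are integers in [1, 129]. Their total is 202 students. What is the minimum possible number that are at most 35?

7

If only k of them are at most 35, the other 12 − k are at least 36, so the total is at least (12 − k)·36 + k·1.
This is ≤ 202, so (12 − k)·36 + 1k ≤ 202, which gives k ≥ 7.
Exactly 7 works: 7 values at 1 and 5 at 36 total 187; raise one of the low values by 15 (still ≤ 35) to hit 202.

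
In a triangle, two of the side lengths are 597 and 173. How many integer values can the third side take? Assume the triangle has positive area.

345

The triangle inequality gives |597 − 173| < c < 597 + 173, i.e. 424 < c < 770.
So c can be any integer from 425 to 769: 345 values.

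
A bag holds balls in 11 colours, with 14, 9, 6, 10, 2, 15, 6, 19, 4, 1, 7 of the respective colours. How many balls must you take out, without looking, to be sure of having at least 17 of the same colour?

In the worst case you take as many as possible of each colour without reaching 17: 14 + 9 + 6 + 10 + 2 + 15 + 6 + 16 + 4 + 1 + 7 = 90.
The next one must give 17 of some colour, so 90 + 1 = 91.

91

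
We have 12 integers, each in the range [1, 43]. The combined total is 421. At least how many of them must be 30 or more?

Each value short of 30 is at most 29, costing at least 43 − 29 = 14 against the maximum total of 516.
We can afford to lose at most 516 − 421 = 95, so at most ⌊95/14⌋ = 6 fall short, and at least 6 are ≥ 30.
Exactly 6 works: 6 values at 43 and 6 at 29 total 432; lower one of the high values by 11 (still ≥ 30) to hit 421.

6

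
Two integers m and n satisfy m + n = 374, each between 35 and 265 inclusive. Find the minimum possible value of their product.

28885

Since m + n is fixed, pushing one of them to its bound minimizes the product.
The extreme feasible split is m = 109, n = 265, giving mn = 28885.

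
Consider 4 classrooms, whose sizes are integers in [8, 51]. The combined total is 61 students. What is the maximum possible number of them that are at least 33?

1

With k values at 33 or above and the rest at least 8, the sum is at least 32 + 25k.
Since the sum is 61, we need 25k ≤ 29, i.e. k ≤ 1.
k = 1 is achieved by 1 value at 33 and 3 at 8, total 57; add 4 to one value (staying below 33) to reach 61.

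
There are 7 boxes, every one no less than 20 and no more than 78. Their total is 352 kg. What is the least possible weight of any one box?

Minimizing one value means maximizing the remaining 6.
The other 6 can take up 6 × 78 = 468 ≥ 352 − 20, so one box can sit at its floor of 20.
Achievable: one at 20 and the other 6 totalling 332, which fits since 6 × 20 ≤ 332 ≤ 6 × 78.

20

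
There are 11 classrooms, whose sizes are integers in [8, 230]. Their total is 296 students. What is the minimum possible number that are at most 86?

9

Each value above 86 is at least 87, contributing at least 87 − 8 = 79 above the floor 8.
The sum exceeds the floor total 88 by 208, so at most ⌊208/79⌋ = 2 exceed 86, and at least 9 are ≤ 86.
Exactly 9 works: 9 values at 8 and 2 at 87 total 246; raise one of the low values by 50 (still ≤ 86) to hit 296.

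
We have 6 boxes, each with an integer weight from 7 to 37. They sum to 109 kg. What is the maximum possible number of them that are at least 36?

If k of the values are ≥ 36, the total is ≥ 36k + 7(6 − k).
Setting 36k + 7(6 − k) ≤ 109 gives 29k ≤ 67, so k ≤ 2.
k = 2 is achieved by 2 values at 36 and 4 at 7, total 100; add 9 to one value (staying below 36) to reach 109.

2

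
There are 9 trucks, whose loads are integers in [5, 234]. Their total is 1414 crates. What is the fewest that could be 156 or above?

Each value short of 156 is at most 155, costing at least 234 − 155 = 79 against the maximum total of 2106.
We can afford to lose at most 2106 − 1414 = 692, so at most ⌊692/79⌋ = 8 fall short, and at least 1 are ≥ 156.
Exactly 1 works: 1 value at 234 and 8 at 155 total 1474; lower one of the high values by 60 (still ≥ 156) to hit 1414.

1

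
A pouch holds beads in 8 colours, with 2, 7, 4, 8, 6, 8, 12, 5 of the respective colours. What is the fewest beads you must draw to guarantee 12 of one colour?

In the worst case you take as many as possible of each colour without reaching 12: 2 + 7 + 4 + 8 + 6 + 8 + 11 + 5 = 51.
The next one must give 12 of some colour, so 51 + 1 = 52.

52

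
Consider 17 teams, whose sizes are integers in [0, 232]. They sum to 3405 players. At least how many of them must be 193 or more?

Suppose at most 17 − j of them reach 193; then j values are ≤ 192 and the rest ≤ 232.
The total is then ≤ 192·j + 232·(17 − j) = 3944 − 40j. For this to be ≥ 3405 we need j ≤ 13, so at least 17 − 13 = 4 must reach 193.
Exactly 4 works: 4 values at 232 and 13 at 192 total 3424; lower one of the high values by 19 (still ≥ 193) to hit 3405.

4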